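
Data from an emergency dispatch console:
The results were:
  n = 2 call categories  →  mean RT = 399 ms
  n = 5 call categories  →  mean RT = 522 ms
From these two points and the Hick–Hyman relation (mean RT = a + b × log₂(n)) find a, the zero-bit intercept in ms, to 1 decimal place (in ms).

306.0 ms

The slope on a log₂ axis is (522 − 399) / (2.3219 − 1) = 93.046 ms/bit.
Intercept: a = 399 − 93.046·log₂(2) = 305.954 ms.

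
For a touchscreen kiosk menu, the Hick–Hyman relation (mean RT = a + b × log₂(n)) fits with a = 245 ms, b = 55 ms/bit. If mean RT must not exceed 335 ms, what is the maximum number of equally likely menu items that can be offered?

3

Set 245 + 55·log₂ n ≤ 335 → log₂ n ≤ (335 − 245)/55 = 1.6364.
So n ≤ 2^1.6364 = 3.109; the largest integer n is 3.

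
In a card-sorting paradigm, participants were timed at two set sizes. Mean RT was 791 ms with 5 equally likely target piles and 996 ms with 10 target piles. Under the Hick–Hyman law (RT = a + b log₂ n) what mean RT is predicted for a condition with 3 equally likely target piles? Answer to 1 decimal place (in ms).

Solve the two-equation system in a and b:
  b = (996 − 791) / (log₂ 10 − log₂ 5) = 205 / (3.3219 − 2.3219) = 205.000 ms/bit
  a = 791 − 205.000 × 2.3219 = 315.005 ms
Then RT(3) = 315.005 + 205.000 × log₂ 3 = 315.005 + 205.000 × 1.5850 ≈ 639.922 ms.

639.9 ms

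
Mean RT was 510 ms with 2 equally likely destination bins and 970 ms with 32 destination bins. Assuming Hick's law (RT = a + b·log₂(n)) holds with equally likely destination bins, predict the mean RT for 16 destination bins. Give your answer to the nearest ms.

855 ms

RT is linear in log₂ n, so two points fix the line:
  b = (970 − 510) / (log₂ 32 − log₂ 2) = 460 / (5 − 1) = 115 ms/bit
  a = 510 − 115 × 1 = 395 ms
Then RT(16) = 395 + 115 × log₂ 16 = 395 + 115 × 4 ≈ 855.000 ms.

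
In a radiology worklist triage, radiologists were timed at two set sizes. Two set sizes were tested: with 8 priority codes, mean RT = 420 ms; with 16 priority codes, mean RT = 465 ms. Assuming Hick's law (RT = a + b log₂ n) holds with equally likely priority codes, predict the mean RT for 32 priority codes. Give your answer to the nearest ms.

510 ms

Solve the two-equation system in a and b:
  b = (465 − 420) / (log₂ 16 − log₂ 8) = 45 / (4 − 3) = 45 ms/bit
  a = 420 − 45 × 3 = 285 ms
Then RT(32) = 285 + 45 × log₂ 32 = 285 + 45 × 5 ≈ 510.000 ms.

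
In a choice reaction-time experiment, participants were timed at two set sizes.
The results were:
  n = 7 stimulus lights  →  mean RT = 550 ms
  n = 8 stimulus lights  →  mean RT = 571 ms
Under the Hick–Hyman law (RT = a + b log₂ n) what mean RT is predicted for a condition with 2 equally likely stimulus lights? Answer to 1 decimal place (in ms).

Solve the two-equation system in a and b:
  b = (571 − 550) / (log₂ 8 − log₂ 7) = 21 / (3 − 2.8074) = 109.009 ms/bit
  a = 550 − 109.009 × 2.8074 = 243.974 ms
Then RT(2) = 243.974 + 109.009 × log₂ 2 = 243.974 + 109.009 × 1 ≈ 352.982 ms.

353.0 ms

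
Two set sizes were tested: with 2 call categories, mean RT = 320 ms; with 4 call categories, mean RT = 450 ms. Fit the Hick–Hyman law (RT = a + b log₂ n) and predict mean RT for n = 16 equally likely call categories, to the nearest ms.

710 ms

Solve the two-equation system in a and b:
  b = (450 − 320) / (log₂ 4 − log₂ 2) = 130 / (2 − 1) = 130 ms/bit
  a = 320 − 130 × 1 = 190 ms
Then RT(16) = 190 + 130 × log₂ 16 = 190 + 130 × 4 ≈ 710.000 ms.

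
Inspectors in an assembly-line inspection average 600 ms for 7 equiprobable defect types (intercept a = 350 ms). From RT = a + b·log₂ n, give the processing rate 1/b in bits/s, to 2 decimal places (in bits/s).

11.23 bits/s

b = (600 − 350)/log₂ 7 = 250/2.8074 = 89.052 ms per bit = 0.08905 s/bit; the reciprocal is 11.229 bits/s.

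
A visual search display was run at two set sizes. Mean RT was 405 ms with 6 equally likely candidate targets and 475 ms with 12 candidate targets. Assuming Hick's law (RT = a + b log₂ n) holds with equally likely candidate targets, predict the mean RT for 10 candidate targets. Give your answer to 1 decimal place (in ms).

Fit slope and intercept:
  b = (475 − 405) / (log₂ 12 − log₂ 6) = 70 / (3.5850 − 2.5850) = 70.000 ms/bit
  a = 405 − 70.000 × 2.5850 = 224.053 ms
Then RT(10) = 224.053 + 70.000 × log₂ 10 = 224.053 + 70.000 × 3.3219 ≈ 456.588 ms.

456.6 ms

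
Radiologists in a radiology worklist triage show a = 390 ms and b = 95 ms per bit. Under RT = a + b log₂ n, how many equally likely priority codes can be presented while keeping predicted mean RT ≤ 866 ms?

32

95·log₂ n ≤ 866 − 390 = 476, giving log₂ n ≤ 5.0105 and n ≤ 32.234. The largest whole number is 32.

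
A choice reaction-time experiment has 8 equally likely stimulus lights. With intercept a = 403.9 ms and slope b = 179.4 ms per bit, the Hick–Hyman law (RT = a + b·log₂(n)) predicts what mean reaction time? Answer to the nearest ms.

942 ms

log₂(8) = 3 bits, so RT = 403.9 + 179.4 × 3 ≈ 942.100 ms.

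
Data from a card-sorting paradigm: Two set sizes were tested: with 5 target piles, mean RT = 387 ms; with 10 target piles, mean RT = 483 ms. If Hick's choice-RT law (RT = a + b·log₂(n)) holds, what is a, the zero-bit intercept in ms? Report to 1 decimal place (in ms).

Slope: b = (483 − 387) / (log₂ 10 − log₂ 5) = 96/1.0000 = 96.000 ms/bit.
a = RT₁ − b·log₂ n₁ = 387 − 96.000 × 2.3219 = 164.095 ms.

164.1 ms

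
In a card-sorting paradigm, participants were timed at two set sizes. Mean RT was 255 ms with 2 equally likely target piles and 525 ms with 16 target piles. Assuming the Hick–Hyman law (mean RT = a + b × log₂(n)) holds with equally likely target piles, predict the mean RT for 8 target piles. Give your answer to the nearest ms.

435 ms

RT is linear in log₂ n, so two points fix the line:
  b = (525 − 255) / (log₂ 16 − log₂ 2) = 270 / (4 − 1) = 90 ms/bit
  a = 255 − 90 × 1 = 165 ms
Then RT(8) = 165 + 90 × log₂ 8 = 165 + 90 × 3 ≈ 435.000 ms.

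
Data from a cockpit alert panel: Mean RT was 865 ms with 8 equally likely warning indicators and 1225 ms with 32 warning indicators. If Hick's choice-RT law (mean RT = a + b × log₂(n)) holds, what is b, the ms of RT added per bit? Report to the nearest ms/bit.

180 ms/bit

The slope on a log₂ axis is (1225 − 865) / (5 − 3) = 180 ms/bit.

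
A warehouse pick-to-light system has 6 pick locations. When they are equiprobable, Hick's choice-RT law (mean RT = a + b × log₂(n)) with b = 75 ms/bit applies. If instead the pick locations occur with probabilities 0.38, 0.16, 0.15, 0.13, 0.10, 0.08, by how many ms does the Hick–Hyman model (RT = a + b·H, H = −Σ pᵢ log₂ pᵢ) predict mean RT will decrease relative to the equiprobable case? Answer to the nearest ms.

Equiprobable entropy H₀ = log₂ 6 = 2.5850 bits.
Skewed entropy H = −Σ pᵢ log₂ pᵢ = 2.3704 bits.
ΔRT = b·(H₀ − H) = 75 × 0.2146 = 16.10 ms.

16 ms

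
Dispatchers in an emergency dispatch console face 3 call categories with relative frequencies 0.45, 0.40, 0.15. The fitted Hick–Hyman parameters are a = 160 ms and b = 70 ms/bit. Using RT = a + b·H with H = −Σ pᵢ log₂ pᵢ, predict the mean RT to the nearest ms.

H = 0.45·log₂(1/0.45) + 0.40·log₂(1/0.40) + 0.15·log₂(1/0.15) = 1.4577 bits.
RT = 160 + 70 × 1.4577 = 262.04 ms.

262 ms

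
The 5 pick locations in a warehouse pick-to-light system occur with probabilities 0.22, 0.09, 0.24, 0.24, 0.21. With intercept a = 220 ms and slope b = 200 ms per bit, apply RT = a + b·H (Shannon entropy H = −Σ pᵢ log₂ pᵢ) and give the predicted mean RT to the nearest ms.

671 ms

H = 0.22·log₂(1/0.22) + 0.09·log₂(1/0.09) + 0.24·log₂(1/0.24) + 0.24·log₂(1/0.24) + 0.21·log₂(1/0.21) = 2.2543 bits.
RT = 220 + 200 × 2.2543 = 670.86 ms.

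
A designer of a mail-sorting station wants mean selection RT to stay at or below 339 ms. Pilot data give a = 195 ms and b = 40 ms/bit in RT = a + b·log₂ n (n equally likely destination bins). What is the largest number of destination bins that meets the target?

40·log₂ n ≤ 339 − 195 = 144, giving log₂ n ≤ 3.6000 and n ≤ 12.126. The largest whole number is 12.

12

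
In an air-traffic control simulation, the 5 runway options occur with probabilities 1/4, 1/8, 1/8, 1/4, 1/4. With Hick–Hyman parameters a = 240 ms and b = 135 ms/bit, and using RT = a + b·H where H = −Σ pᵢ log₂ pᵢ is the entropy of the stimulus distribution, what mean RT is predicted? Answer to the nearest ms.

544 ms

H = −Σ pᵢ log₂ pᵢ = 0.25·2 + 0.125·3 + 0.125·3 + 0.25·2 + 0.25·2 = 2.250 bits.
RT = 240 + 135 × 2.250 = 543.75 ms.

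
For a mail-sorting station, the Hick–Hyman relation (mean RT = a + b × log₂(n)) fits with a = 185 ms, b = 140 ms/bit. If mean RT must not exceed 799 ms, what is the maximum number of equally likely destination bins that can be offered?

20

Information budget: (799 − 185)/140 = 4.3857 bits, so n ≤ 2^4.3857 = 20.904 → at most 20.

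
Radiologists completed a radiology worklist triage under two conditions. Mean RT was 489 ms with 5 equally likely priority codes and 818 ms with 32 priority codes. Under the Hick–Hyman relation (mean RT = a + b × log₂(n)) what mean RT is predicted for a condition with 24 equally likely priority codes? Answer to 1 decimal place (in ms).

RT is linear in log₂ n, so two points fix the line:
  b = (818 − 489) / (log₂ 32 − log₂ 5) = 329 / (5 − 2.3219) = 122.850 ms/bit
  a = 489 − 122.850 × 2.3219 = 203.752 ms
Then RT(24) = 203.752 + 122.850 × log₂ 24 = 203.752 + 122.850 × 4.5850 ≈ 767.013 ms.

767.0 ms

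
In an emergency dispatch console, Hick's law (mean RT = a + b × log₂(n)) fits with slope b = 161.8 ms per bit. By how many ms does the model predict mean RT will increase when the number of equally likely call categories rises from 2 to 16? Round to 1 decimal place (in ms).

ΔRT = (a + b log₂ n₂) − (a + b log₂ n₁) = b·(log₂ n₂ − log₂ n₁).
log₂(16) − log₂(2) = log₂(16/2) = log₂(8) = 3.
ΔRT = 161.8 × 3.0000 = 485.400 ms.

485.4 ms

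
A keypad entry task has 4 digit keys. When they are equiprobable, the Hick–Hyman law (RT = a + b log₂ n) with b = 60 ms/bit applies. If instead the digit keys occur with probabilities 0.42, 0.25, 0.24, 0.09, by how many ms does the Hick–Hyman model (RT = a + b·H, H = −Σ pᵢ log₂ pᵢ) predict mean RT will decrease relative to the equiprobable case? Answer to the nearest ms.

The RT saving is b·ΔH. Equiprobable H₀ = log₂(4) = 2.0000 bits; with the given probabilities H = 1.8324 bits.
b·(H₀ − H) = 60 × (2.0000 − 1.8324) = 10.05 ms.

10 ms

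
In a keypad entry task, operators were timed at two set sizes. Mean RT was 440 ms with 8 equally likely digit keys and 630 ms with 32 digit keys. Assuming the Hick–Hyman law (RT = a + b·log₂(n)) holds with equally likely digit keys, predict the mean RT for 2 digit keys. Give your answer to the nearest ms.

RT is linear in log₂ n, so two points fix the line:
  b = (630 − 440) / (log₂ 32 − log₂ 8) = 190 / (5 − 3) = 95 ms/bit
  a = 440 − 95 × 3 = 155 ms
Then RT(2) = 155 + 95 × log₂ 2 = 155 + 95 × 1 ≈ 250.000 ms.

250 ms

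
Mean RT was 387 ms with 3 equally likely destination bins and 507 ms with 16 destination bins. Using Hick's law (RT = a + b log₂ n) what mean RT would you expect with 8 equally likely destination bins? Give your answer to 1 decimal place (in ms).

457.3 ms

Fit slope and intercept:
  b = (507 − 387) / (log₂ 16 − log₂ 3) = 120 / (4 − 1.5850) = 49.689 ms/bit
  a = 387 − 49.689 × 1.5850 = 308.245 ms
Then RT(8) = 308.245 + 49.689 × log₂ 8 = 308.245 + 49.689 × 3 ≈ 457.311 ms.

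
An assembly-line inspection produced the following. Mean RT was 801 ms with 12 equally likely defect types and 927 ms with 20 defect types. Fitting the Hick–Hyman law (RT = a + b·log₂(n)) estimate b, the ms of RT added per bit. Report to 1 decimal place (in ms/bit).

171.0 ms/bit

The slope on a log₂ axis is (927 − 801) / (4.3219 − 3.5850) = 170.971 ms/bit.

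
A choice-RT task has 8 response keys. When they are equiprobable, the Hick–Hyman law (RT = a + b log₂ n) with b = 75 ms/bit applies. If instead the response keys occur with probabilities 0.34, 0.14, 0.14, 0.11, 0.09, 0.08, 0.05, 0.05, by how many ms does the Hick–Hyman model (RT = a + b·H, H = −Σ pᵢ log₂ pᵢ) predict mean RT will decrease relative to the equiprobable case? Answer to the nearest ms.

Equiprobable entropy H₀ = log₂ 8 = 3.0000 bits.
Skewed entropy H = −Σ pᵢ log₂ pᵢ = 2.7100 bits.
ΔRT = b·(H₀ − H) = 75 × 0.2900 = 21.75 ms.

22 ms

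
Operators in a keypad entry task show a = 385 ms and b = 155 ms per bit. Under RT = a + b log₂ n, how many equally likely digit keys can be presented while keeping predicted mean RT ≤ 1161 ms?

Set 385 + 155·log₂ n ≤ 1161 → log₂ n ≤ (1161 − 385)/155 = 5.0065.
So n ≤ 2^5.0065 = 32.143; the largest integer n is 32.

32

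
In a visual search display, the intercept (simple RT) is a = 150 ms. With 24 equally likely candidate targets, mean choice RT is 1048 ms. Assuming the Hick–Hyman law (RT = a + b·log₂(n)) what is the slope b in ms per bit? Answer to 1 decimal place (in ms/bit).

24 alternatives carry log₂ 24 = 4.5850 bits; the choice cost is 1048 − 150 = 898 ms, so b = 898/4.5850 = 195.858 ms/bit.

195.9 ms/bit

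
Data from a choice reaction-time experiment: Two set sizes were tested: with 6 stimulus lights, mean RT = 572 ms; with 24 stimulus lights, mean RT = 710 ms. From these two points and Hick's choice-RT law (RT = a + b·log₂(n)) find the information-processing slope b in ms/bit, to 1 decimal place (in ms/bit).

Slope: b = (710 − 572) / (log₂ 24 − log₂ 6) = 138/2.0000 = 69.000 ms/bit.

69.0 ms/bit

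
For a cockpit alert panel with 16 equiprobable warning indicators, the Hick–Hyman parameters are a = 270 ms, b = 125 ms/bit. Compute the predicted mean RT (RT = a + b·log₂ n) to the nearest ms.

log₂(16) = 4 bits, so RT = 270 + 125 × 4 ≈ 770.000 ms.

770 ms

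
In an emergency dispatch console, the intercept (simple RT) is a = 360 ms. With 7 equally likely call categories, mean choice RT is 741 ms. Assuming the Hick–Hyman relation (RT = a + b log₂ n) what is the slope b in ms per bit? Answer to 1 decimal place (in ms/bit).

log₂(7) = 2.8074 bits.
b = (RT − a)/log₂ n = (741 − 360) / 2.8074 = 135.715 ms/bit.

135.7 ms/bit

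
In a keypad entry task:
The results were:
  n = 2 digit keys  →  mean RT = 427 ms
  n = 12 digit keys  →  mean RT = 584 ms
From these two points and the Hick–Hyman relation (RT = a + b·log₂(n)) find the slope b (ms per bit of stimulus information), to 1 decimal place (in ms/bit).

Slope: b = (584 − 427) / (log₂ 12 − log₂ 2) = 157/2.5850 = 60.736 ms/bit.

60.7 ms/bit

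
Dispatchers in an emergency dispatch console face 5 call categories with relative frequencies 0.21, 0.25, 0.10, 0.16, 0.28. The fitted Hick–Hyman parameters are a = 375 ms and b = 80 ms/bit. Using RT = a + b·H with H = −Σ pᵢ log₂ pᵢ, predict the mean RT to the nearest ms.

H = 0.21·log₂(1/0.21) + 0.25·log₂(1/0.25) + 0.10·log₂(1/0.10) + 0.16·log₂(1/0.16) + 0.28·log₂(1/0.28) = 2.2423 bits.
RT = 375 + 80 × 2.2423 = 554.38 ms.

554 ms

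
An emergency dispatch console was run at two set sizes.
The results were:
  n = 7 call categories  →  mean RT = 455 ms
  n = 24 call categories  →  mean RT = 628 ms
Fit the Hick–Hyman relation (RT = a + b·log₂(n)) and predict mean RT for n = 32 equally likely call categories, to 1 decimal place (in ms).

668.4 ms

Solve the two-equation system in a and b:
  b = (628 − 455) / (log₂ 24 − log₂ 7) = 173 / (4.5850 − 2.8074) = 97.322 ms/bit
  a = 455 − 97.322 × 2.8074 = 181.783 ms
Then RT(32) = 181.783 + 97.322 × log₂ 32 = 181.783 + 97.322 × 5 ≈ 668.392 ms.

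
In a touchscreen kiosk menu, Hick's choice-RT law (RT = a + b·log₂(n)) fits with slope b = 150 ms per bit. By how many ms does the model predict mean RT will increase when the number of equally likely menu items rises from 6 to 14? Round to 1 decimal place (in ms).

183.4 ms

The intercept a cancels: ΔRT = b·(log₂ n₂ − log₂ n₁) = b·log₂(n₂/n₁).
log₂(14) − log₂(6) = 3.8074 − 2.5850 = 1.2224.
ΔRT = 150 × 1.2224 = 183.359 ms.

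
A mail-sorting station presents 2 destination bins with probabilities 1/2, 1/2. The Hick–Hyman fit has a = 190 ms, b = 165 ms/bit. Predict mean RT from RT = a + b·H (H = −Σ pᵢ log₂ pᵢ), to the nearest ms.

H = −Σ pᵢ log₂ pᵢ = 0.5·1 + 0.5·1 = 1.000 bits.
RT = 190 + 165 × 1.000 = 355.00 ms.

355 ms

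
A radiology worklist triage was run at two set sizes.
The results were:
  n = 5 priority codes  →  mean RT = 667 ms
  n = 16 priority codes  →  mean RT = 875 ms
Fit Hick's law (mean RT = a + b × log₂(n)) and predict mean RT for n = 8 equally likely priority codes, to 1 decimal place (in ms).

751.0 ms

Solve the two-equation system in a and b:
  b = (875 − 667) / (log₂ 16 − log₂ 5) = 208 / (4 − 2.3219) = 123.952 ms/bit
  a = 667 − 123.952 × 2.3219 = 379.193 ms
Then RT(8) = 379.193 + 123.952 × log₂ 8 = 379.193 + 123.952 × 3 ≈ 751.048 ms.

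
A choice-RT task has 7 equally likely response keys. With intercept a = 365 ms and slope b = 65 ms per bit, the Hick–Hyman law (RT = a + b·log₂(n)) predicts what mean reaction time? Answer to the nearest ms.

547 ms

log₂(7) = 2.8074 bits, so RT = 365 + 65 × 2.8074 ≈ 547.478 ms.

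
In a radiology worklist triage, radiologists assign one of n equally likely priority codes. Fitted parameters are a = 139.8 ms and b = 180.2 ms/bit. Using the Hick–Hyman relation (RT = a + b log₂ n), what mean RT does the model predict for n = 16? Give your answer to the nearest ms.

861 ms

log₂(16) = 4 bits, so RT = 139.8 + 180.2 × 4 ≈ 860.600 ms.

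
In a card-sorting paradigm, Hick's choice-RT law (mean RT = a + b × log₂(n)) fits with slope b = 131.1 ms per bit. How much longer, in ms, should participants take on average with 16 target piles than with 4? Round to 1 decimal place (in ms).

262.2 ms

ΔRT = (a + b log₂ n₂) − (a + b log₂ n₁) = b·(log₂ n₂ − log₂ n₁).
log₂(16) − log₂(4) = log₂(16/4) = log₂(4) = 2.
ΔRT = 131.1 × 2.0000 = 262.200 ms.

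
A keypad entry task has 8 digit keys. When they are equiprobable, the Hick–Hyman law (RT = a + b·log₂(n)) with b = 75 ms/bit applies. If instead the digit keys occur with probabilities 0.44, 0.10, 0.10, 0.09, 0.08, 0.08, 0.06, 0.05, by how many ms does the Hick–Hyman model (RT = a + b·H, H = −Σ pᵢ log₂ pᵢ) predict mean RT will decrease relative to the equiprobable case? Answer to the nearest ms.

34 ms

Equiprobable entropy H₀ = log₂ 8 = 3.0000 bits.
Skewed entropy H = −Σ pᵢ log₂ pᵢ = 2.5408 bits.
ΔRT = b·(H₀ − H) = 75 × 0.4592 = 34.44 ms.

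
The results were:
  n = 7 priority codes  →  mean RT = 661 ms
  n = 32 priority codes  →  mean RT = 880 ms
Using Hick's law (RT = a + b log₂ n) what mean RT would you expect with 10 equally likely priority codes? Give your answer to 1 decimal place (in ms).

712.4 ms

RT is linear in log₂ n, so two points fix the line:
  b = (880 − 661) / (log₂ 32 − log₂ 7) = 219 / (5 − 2.8074) = 99.879 ms/bit
  a = 661 − 99.879 × 2.8074 = 380.603 ms
Then RT(10) = 380.603 + 99.879 × log₂ 10 = 380.603 + 99.879 × 3.3219 ≈ 712.395 ms.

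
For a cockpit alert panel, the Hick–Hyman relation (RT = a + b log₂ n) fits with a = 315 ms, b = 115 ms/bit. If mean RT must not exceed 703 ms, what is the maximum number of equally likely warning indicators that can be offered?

115·log₂ n ≤ 703 − 315 = 388, giving log₂ n ≤ 3.3739 and n ≤ 10.367. The largest whole number is 10.

10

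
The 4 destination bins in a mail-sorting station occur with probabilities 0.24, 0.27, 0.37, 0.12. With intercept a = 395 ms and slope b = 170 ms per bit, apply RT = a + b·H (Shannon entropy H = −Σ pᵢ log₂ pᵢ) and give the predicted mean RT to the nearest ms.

Entropy contributions −pᵢ log₂ pᵢ: 0.4941, 0.5100, 0.5307, 0.3671; sum H = 1.9020 bits.
RT = a + bH = 395 + 170·1.9020 = 718.33 ms.

718 ms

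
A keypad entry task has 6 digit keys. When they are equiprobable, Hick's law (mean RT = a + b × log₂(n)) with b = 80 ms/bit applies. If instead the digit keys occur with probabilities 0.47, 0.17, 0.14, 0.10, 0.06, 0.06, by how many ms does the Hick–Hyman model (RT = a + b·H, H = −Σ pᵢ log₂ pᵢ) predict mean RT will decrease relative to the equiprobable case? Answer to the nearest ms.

34 ms

Equiprobable entropy H₀ = log₂ 6 = 2.5850 bits.
Skewed entropy H = −Σ pᵢ log₂ pᵢ = 2.1629 bits.
ΔRT = b·(H₀ − H) = 80 × 0.4220 = 33.76 ms.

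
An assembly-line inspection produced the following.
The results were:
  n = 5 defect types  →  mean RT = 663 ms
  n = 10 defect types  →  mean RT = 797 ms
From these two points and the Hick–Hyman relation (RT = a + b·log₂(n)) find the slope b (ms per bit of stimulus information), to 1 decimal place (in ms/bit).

134.0 ms/bit

b = (RT₂ − RT₁)/(log₂ n₂ − log₂ n₁) = (797 − 663)/(3.3219 − 2.3219) = 134.000 ms/bit.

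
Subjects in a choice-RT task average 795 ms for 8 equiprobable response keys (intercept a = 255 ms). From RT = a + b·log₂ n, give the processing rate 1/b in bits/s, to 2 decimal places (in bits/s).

Choice component = 795 − 255 = 540 ms over log₂(8) = 3 bits.
b = 540 / 3 = 180.000 ms/bit, so 1/b = 5.556 bits/s.

5.56 bits/s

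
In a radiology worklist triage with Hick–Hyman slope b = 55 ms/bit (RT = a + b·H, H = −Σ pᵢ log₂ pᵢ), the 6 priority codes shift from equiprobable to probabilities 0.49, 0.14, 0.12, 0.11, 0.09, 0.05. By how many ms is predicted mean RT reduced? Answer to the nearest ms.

24 ms

The RT saving is b·ΔH. Equiprobable H₀ = log₂(6) = 2.5850 bits; with the given probabilities H = 2.1475 bits.
b·(H₀ − H) = 55 × (2.5850 − 2.1475) = 24.06 ms.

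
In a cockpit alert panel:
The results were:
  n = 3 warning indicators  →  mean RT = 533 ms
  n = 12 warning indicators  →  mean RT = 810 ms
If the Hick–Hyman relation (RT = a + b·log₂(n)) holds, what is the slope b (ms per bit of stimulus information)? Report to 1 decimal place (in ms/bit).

b = (RT₂ − RT₁)/(log₂ n₂ − log₂ n₁) = (810 − 533)/(3.5850 − 1.5850) = 138.500 ms/bit.

138.5 ms/bit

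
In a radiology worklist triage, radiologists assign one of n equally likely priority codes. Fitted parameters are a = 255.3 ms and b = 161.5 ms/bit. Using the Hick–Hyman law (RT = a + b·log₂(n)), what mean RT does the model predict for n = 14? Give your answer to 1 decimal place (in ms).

870.2 ms

log₂(14) = 3.8074 bits, so RT = 255.3 + 161.5 × 3.8074 ≈ 870.188 ms.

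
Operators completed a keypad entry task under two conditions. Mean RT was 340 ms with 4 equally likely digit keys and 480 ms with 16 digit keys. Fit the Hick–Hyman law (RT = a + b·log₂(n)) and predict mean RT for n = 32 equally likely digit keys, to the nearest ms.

550 ms

With log₂ n on the abscissa the relation is linear; from the two conditions:
  b = (480 − 340) / (log₂ 16 − log₂ 4) = 140 / (4 − 2) = 70 ms/bit
  a = 340 − 70 × 2 = 200 ms
Then RT(32) = 200 + 70 × log₂ 32 = 200 + 70 × 5 ≈ 550.000 ms.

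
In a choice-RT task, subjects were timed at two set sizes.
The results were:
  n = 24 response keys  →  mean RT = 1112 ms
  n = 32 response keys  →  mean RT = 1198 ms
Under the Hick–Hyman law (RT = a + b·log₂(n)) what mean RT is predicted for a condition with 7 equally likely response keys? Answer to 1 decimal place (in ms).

743.7 ms

RT is linear in log₂ n, so two points fix the line:
  b = (1198 − 1112) / (log₂ 32 − log₂ 24) = 86 / (5 − 4.5850) = 207.210 ms/bit
  a = 1112 − 207.210 × 4.5850 = 161.949 ms
Then RT(7) = 161.949 + 207.210 × log₂ 7 = 161.949 + 207.210 × 2.8074 ≈ 743.662 ms.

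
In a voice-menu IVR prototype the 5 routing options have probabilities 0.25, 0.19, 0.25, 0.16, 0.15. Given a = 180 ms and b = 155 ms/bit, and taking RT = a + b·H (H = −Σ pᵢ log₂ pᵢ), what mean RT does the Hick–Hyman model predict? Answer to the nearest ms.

H = 0.25·log₂(1/0.25) + 0.19·log₂(1/0.19) + 0.25·log₂(1/0.25) + 0.16·log₂(1/0.16) + 0.15·log₂(1/0.15) = 2.2888 bits.
RT = 180 + 155 × 2.2888 = 534.76 ms.

535 ms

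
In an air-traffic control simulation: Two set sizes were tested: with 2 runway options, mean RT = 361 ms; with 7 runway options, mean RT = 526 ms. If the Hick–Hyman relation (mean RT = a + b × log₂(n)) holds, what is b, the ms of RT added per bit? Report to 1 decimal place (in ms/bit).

Slope: b = (526 − 361) / (log₂ 7 − log₂ 2) = 165/1.8074 = 91.294 ms/bit.

91.3 ms/bit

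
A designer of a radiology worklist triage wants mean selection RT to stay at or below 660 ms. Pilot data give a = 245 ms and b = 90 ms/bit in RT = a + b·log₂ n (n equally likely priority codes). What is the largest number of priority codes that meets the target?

Set 245 + 90·log₂ n ≤ 660 → log₂ n ≤ (660 − 245)/90 = 4.6111.
So n ≤ 2^4.6111 = 24.439; the largest integer n is 24.

24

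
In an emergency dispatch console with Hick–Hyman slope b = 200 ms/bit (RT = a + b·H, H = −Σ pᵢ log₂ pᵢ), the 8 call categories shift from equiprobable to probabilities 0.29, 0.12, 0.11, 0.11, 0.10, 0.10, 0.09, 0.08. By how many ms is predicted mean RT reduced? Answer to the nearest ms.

The RT saving is b·ΔH. Equiprobable H₀ = log₂(8) = 3.0000 bits; with the given probabilities H = 2.8541 bits.
b·(H₀ − H) = 200 × (3.0000 − 2.8541) = 29.18 ms.

29 ms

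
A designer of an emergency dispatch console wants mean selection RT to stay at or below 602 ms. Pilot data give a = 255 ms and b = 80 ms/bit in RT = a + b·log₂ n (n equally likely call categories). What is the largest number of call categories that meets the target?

Information budget: (602 − 255)/80 = 4.3375 bits, so n ≤ 2^4.3375 = 20.217 → at most 20.

20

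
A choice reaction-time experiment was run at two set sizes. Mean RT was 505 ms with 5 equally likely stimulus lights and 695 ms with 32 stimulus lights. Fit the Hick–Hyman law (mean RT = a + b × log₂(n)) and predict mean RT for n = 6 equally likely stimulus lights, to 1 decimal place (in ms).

RT is linear in log₂ n, so two points fix the line:
  b = (695 − 505) / (log₂ 32 − log₂ 5) = 190 / (5 − 2.3219) = 70.947 ms/bit
  a = 505 − 70.947 × 2.3219 = 340.267 ms
Then RT(6) = 340.267 + 70.947 × log₂ 6 = 340.267 + 70.947 × 2.5850 ≈ 523.661 ms.

523.7 ms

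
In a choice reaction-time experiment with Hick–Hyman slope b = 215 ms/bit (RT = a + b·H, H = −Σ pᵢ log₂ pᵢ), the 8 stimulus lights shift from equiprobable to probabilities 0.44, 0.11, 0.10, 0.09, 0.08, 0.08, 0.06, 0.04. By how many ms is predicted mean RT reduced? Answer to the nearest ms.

The RT saving is b·ΔH. Equiprobable H₀ = log₂(8) = 3.0000 bits; with the given probabilities H = 2.5286 bits.
b·(H₀ − H) = 215 × (3.0000 − 2.5286) = 101.35 ms.

101 ms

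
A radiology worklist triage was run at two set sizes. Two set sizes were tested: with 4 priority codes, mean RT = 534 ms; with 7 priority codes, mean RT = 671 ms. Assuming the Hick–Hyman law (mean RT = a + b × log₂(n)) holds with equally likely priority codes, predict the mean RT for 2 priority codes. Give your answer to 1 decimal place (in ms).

Solve the two-equation system in a and b:
  b = (671 − 534) / (log₂ 7 − log₂ 4) = 137 / (2.8074 − 2) = 169.690 ms/bit
  a = 534 − 169.690 × 2 = 194.620 ms
Then RT(2) = 194.620 + 169.690 × log₂ 2 = 194.620 + 169.690 × 1 ≈ 364.310 ms.

364.3 ms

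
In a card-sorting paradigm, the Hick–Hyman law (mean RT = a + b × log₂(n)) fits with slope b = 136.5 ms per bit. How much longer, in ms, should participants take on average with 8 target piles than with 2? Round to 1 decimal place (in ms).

273.0 ms

Only the slope matters, since a is common to both: ΔRT = b·log₂(n₂/n₁).
log₂(8) − log₂(2) = log₂(8/2) = log₂(4) = 2.
ΔRT = 136.5 × 2.0000 = 273.000 ms.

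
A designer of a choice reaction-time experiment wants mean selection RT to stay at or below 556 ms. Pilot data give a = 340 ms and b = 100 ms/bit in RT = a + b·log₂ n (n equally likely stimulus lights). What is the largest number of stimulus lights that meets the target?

4

Set 340 + 100·log₂ n ≤ 556 → log₂ n ≤ (556 − 340)/100 = 2.1600.
So n ≤ 2^2.1600 = 4.469; the largest integer n is 4.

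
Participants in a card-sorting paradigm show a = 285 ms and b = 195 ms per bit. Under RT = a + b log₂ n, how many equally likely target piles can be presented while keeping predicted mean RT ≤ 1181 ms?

195·log₂ n ≤ 1181 − 285 = 896, giving log₂ n ≤ 4.5949 and n ≤ 24.165. The largest whole number is 24.

24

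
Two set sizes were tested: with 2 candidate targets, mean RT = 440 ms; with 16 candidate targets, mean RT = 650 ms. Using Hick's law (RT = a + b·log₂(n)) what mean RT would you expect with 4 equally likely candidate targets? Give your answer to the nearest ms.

510 ms

RT is linear in log₂ n, so two points fix the line:
  b = (650 − 440) / (log₂ 16 − log₂ 2) = 210 / (4 − 1) = 70 ms/bit
  a = 440 − 70 × 1 = 370 ms
Then RT(4) = 370 + 70 × log₂ 4 = 370 + 70 × 2 ≈ 510.000 ms.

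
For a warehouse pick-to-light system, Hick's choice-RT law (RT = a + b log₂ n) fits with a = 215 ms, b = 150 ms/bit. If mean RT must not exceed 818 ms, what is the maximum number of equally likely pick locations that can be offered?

16

Set 215 + 150·log₂ n ≤ 818 → log₂ n ≤ (818 − 215)/150 = 4.0200.
So n ≤ 2^4.0200 = 16.223; the largest integer n is 16.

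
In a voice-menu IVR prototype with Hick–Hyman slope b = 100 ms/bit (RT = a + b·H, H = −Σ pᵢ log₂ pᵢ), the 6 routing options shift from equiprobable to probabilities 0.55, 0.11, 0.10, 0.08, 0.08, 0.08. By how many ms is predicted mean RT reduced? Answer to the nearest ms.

55 ms

The RT saving is b·ΔH. Equiprobable H₀ = log₂(6) = 2.5850 bits; with the given probabilities H = 2.0314 bits.
b·(H₀ − H) = 100 × (2.5850 − 2.0314) = 55.36 ms.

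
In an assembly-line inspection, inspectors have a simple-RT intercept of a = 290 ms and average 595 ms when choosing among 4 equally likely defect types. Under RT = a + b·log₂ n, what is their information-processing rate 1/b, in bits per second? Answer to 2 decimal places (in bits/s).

6.56 bits/s

Choice component = 595 − 290 = 305 ms over log₂(4) = 2 bits.
b = 305 / 2 = 152.500 ms/bit, so 1/b = 6.557 bits/s.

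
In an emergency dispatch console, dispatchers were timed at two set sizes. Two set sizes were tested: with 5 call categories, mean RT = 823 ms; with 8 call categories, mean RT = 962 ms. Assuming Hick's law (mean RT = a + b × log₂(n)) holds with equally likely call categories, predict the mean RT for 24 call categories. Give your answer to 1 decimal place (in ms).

Solve the two-equation system in a and b:
  b = (962 − 823) / (log₂ 8 − log₂ 5) = 139 / (3 − 2.3219) = 204.993 ms/bit
  a = 823 − 204.993 × 2.3219 = 347.021 ms
Then RT(24) = 347.021 + 204.993 × log₂ 24 = 347.021 + 204.993 × 4.5850 ≈ 1286.906 ms.

1286.9 ms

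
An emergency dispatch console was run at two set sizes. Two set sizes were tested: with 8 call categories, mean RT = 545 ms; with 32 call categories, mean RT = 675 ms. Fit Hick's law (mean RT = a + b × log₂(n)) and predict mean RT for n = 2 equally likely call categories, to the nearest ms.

415 ms

With log₂ n on the abscissa the relation is linear; from the two conditions:
  b = (675 − 545) / (log₂ 32 − log₂ 8) = 130 / (5 − 3) = 65 ms/bit
  a = 545 − 65 × 3 = 350 ms
Then RT(2) = 350 + 65 × log₂ 2 = 350 + 65 × 1 ≈ 415.000 ms.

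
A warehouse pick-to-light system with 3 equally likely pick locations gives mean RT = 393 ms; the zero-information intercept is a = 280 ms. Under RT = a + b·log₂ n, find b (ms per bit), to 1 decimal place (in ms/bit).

71.3 ms/bit

b = (393 − 280) / log₂(3) = 113 / 1.5850 = 71.295 ms/bit.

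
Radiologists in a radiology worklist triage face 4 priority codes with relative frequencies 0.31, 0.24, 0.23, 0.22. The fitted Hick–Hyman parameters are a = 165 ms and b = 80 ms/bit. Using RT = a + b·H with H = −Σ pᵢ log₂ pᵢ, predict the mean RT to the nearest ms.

Entropy contributions −pᵢ log₂ pᵢ: 0.5238, 0.4941, 0.4877, 0.4806; sum H = 1.9862 bits.
RT = a + bH = 165 + 80·1.9862 = 323.89 ms.

324 ms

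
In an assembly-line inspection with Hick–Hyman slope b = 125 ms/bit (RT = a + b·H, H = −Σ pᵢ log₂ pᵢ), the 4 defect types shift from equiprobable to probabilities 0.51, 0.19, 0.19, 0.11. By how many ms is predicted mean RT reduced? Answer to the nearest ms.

30 ms

The RT saving is b·ΔH. Equiprobable H₀ = log₂(4) = 2.0000 bits; with the given probabilities H = 1.7562 bits.
b·(H₀ − H) = 125 × (2.0000 − 1.7562) = 30.48 ms.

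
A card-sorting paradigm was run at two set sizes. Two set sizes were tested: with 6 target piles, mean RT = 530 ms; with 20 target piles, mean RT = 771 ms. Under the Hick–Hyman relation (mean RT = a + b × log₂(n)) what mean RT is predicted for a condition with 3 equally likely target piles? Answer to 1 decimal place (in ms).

391.3 ms

Fit slope and intercept:
  b = (771 − 530) / (log₂ 20 − log₂ 6) = 241 / (4.3219 − 2.5850) = 138.748 ms/bit
  a = 530 − 138.748 × 2.5850 = 171.342 ms
Then RT(3) = 171.342 + 138.748 × log₂ 3 = 171.342 + 138.748 × 1.5850 ≈ 391.252 ms.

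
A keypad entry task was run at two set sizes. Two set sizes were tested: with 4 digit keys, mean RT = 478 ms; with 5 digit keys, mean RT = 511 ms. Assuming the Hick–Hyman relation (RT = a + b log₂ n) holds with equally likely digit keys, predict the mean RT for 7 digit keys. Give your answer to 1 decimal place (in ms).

RT is linear in log₂ n, so two points fix the line:
  b = (511 − 478) / (log₂ 5 − log₂ 4) = 33 / (2.3219 − 2) = 102.507 ms/bit
  a = 478 − 102.507 × 2 = 272.985 ms
Then RT(7) = 272.985 + 102.507 × log₂ 7 = 272.985 + 102.507 × 2.8074 ≈ 560.760 ms.

560.8 ms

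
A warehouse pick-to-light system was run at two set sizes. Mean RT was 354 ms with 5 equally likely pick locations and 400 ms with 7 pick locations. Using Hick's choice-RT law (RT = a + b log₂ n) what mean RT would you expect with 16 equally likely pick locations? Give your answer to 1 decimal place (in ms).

Solve the two-equation system in a and b:
  b = (400 − 354) / (log₂ 7 − log₂ 5) = 46 / (2.8074 − 2.3219) = 94.762 ms/bit
  a = 354 − 94.762 × 2.3219 = 133.970 ms
Then RT(16) = 133.970 + 94.762 × log₂ 16 = 133.970 + 94.762 × 4 ≈ 513.017 ms.

513.0 ms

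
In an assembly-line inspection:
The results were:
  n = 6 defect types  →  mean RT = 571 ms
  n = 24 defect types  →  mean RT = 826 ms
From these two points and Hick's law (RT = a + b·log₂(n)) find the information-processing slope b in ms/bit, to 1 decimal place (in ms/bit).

127.5 ms/bit

b = (RT₂ − RT₁)/(log₂ n₂ − log₂ n₁) = (826 − 571)/(4.5850 − 2.5850) = 127.500 ms/bit.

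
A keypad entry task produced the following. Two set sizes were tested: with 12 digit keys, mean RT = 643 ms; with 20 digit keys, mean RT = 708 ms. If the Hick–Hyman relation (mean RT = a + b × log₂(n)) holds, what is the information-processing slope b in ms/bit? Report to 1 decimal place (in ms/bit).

b = (RT₂ − RT₁)/(log₂ n₂ − log₂ n₁) = (708 − 643)/(4.3219 − 3.5850) = 88.200 ms/bit.

88.2 ms/bit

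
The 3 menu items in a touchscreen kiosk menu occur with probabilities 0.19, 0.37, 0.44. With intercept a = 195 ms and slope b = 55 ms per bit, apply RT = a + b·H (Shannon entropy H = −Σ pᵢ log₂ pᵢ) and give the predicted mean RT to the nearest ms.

H = 0.19·log₂(1/0.19) + 0.37·log₂(1/0.37) + 0.44·log₂(1/0.44) = 1.5071 bits.
RT = 195 + 55 × 1.5071 = 277.89 ms.

278 ms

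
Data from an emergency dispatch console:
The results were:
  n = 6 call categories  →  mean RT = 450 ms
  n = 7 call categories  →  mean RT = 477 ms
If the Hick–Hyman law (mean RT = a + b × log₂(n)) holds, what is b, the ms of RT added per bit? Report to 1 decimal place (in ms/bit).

121.4 ms/bit

The slope on a log₂ axis is (477 − 450) / (2.8074 − 2.5850) = 121.407 ms/bit.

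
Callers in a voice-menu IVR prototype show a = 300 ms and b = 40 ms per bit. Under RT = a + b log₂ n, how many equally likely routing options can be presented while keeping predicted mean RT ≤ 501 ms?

32

Set 300 + 40·log₂ n ≤ 501 → log₂ n ≤ (501 − 300)/40 = 5.0250.
So n ≤ 2^5.0250 = 32.559; the largest integer n is 32.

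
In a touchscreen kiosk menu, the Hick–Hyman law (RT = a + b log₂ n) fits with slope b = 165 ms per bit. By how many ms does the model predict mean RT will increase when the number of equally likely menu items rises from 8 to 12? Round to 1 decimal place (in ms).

The intercept a cancels: ΔRT = b·(log₂ n₂ − log₂ n₁) = b·log₂(n₂/n₁).
log₂(12) − log₂(8) = 3.5850 − 3 = 0.5850.
ΔRT = 165 × 0.5850 = 96.519 ms.

96.5 ms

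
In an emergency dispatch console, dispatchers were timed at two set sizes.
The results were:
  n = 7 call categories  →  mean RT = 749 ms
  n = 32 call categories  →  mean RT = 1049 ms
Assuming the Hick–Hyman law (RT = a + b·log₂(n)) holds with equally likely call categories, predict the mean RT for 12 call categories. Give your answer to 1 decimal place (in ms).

855.4 ms

Solve the two-equation system in a and b:
  b = (1049 − 749) / (log₂ 32 − log₂ 7) = 300 / (5 − 2.8074) = 136.821 ms/bit
  a = 749 − 136.821 × 2.8074 = 364.895 ms
Then RT(12) = 364.895 + 136.821 × log₂ 12 = 364.895 + 136.821 × 3.5850 ≈ 855.393 ms.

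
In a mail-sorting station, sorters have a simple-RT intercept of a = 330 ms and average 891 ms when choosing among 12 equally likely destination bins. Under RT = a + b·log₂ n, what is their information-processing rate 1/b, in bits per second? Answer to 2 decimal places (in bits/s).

6.39 bits/s

Choice component = 891 − 330 = 561 ms over log₂(12) = 3.5850 bits.
b = 561 / 3.5850 = 156.487 ms/bit, so 1/b = 6.390 bits/s.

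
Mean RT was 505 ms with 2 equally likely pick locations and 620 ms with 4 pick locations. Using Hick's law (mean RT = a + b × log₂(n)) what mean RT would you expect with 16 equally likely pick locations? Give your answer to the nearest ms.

850 ms

RT is linear in log₂ n, so two points fix the line:
  b = (620 − 505) / (log₂ 4 − log₂ 2) = 115 / (2 − 1) = 115 ms/bit
  a = 505 − 115 × 1 = 390 ms
Then RT(16) = 390 + 115 × log₂ 16 = 390 + 115 × 4 ≈ 850.000 ms.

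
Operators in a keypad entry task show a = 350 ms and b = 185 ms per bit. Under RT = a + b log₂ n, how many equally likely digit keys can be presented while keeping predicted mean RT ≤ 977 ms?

10

185·log₂ n ≤ 977 − 350 = 627, giving log₂ n ≤ 3.3892 and n ≤ 10.477. The largest whole number is 10.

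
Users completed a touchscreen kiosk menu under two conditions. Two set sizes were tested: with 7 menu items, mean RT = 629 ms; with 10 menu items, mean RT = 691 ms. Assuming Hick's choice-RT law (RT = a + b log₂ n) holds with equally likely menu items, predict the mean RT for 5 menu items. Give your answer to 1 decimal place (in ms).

Solve the two-equation system in a and b:
  b = (691 − 629) / (log₂ 10 − log₂ 7) = 62 / (3.3219 − 2.8074) = 120.488 ms/bit
  a = 629 − 120.488 × 2.8074 = 290.747 ms
Then RT(5) = 290.747 + 120.488 × log₂ 5 = 290.747 + 120.488 × 2.3219 ≈ 570.512 ms.

570.5 ms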